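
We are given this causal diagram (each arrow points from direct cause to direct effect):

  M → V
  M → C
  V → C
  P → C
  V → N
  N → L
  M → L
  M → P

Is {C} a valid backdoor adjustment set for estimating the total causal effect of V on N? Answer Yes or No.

No

Backdoor paths from V to N (paths whose first edge points into V):
  P1: V <- M -> L <- N
Condition 1 (no descendant of V in the set): FAILS — C is a descendant of V.
Condition 2 (every backdoor path blocked by {C}):
  P1: blocked at collider L (neither it nor any descendant is in the conditioning set).
{C} does not satisfy the backdoor criterion.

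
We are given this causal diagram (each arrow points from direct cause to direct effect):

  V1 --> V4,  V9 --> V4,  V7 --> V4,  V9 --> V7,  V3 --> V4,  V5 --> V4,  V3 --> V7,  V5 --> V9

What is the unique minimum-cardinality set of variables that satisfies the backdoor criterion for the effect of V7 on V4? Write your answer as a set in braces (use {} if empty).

{V3, V9}

Variables eligible for adjustment (non-descendants of V7, excluding V7 and V4): {V1, V3, V5, V9}.
Backdoor paths from V7 to V4:
  P1: V7 <- V3 -> V4
  P2: V7 <- V9 <- V5 -> V4
  P3: V7 <- V9 -> V4
The empty set is not sufficient: P1 (V7 <- V3 -> V4) has no collider blocking it and no conditioned non-collider, so it is open.
Try {V3, V9}:
  P1: blocked at fork node V3 ∈ conditioning set.
  P2: blocked at chain node V9 ∈ conditioning set.
  P3: blocked at fork node V9 ∈ conditioning set.
{V3, V9} contains no descendant of V7 and blocks every backdoor path.
Every element of {V3, V9} is needed (dropping V3 leaves P1 open; dropping V9 leaves P2 open), so no proper subset is valid.
Among all size-2 subsets of the eligible variables, only {V3, V9} blocks every backdoor path, so it is the unique smallest valid adjustment set.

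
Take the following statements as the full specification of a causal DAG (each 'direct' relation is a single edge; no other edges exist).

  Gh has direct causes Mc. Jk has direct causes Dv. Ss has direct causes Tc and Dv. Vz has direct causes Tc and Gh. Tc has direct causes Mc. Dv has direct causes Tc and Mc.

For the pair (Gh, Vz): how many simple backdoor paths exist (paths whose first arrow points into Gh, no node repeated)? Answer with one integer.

3

A backdoor path from Gh to Vz is any simple undirected path whose first edge points into Gh (i.e. leaves Gh via a parent).
Parents of Gh: {Mc}.
Enumerating:
  P1: Gh <- Mc -> Tc -> Vz
  P2: Gh <- Mc -> Dv <- Tc -> Vz
  P3: Gh <- Mc -> Dv -> Ss <- Tc -> Vz
That exhausts the simple backdoor paths. Count: 3.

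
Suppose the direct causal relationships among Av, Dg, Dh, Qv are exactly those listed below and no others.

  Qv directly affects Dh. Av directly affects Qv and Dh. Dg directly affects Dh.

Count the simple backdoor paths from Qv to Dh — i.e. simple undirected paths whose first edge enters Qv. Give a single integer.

A backdoor path from Qv to Dh is any simple undirected path whose first edge points into Qv (i.e. leaves Qv via a parent).
Parents of Qv: {Av}.
Enumerating:
  P1: Qv <- Av -> Dh
That exhausts the simple backdoor paths. Count: 1.

1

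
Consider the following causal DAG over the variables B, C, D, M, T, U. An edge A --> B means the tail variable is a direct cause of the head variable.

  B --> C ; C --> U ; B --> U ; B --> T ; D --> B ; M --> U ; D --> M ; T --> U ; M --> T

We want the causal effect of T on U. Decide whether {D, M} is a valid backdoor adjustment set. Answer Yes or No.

Backdoor paths from T to U (paths whose first edge points into T):
  P1: T <- M <- D -> B -> C -> U
  P2: T <- M <- D -> B -> U
  P3: T <- M -> U
  P4: T <- B <- D -> M -> U
  P5: T <- B -> C -> U
  P6: T <- B -> U
Condition 1 (no descendant of T in the set): holds — descendants of T are {U}; none are in {D, M}.
Condition 2 (every backdoor path blocked by {D, M}):
  P1: blocked at chain node M ∈ conditioning set.
  P2: blocked at chain node M ∈ conditioning set.
  P3: blocked at fork node M ∈ conditioning set.
  P4: blocked at fork node D ∈ conditioning set.
  P5: open — no interior node is in the conditioning set.
  P6: open — no interior node is in the conditioning set.
{D, M} does not satisfy the backdoor criterion.

No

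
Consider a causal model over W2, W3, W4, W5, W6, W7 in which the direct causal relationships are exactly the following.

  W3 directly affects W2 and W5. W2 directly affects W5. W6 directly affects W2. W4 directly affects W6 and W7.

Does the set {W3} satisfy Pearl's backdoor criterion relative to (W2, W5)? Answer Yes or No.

Backdoor paths from W2 to W5 (paths whose first edge points into W2):
  P1: W2 <- W3 -> W5
Condition 1 (no descendant of W2 in the set): holds — descendants of W2 are {W5}; none are in {W3}.
Condition 2 (every backdoor path blocked by {W3}):
  P1: blocked at fork node W3 ∈ conditioning set.
{W3} satisfies the backdoor criterion.

Yes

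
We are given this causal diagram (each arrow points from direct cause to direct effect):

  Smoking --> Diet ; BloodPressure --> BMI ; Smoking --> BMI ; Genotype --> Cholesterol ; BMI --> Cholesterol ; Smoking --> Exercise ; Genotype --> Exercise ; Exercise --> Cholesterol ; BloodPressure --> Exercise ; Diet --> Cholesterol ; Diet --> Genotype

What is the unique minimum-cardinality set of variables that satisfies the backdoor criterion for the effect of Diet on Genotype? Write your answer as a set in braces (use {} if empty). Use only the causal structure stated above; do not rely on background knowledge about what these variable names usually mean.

{}

Variables eligible for adjustment (non-descendants of Diet, excluding Diet and Genotype): {BMI, BloodPressure, Smoking}.
Backdoor paths from Diet to Genotype:
  P1: Diet <- Smoking -> BMI <- BloodPressure -> Exercise <- Genotype
  P2: Diet <- Smoking -> BMI <- BloodPressure -> Exercise -> Cholesterol <- Genotype
  P3: Diet <- Smoking -> BMI -> Cholesterol <- Genotype
  P4: Diet <- Smoking -> BMI -> Cholesterol <- Exercise <- Genotype
  P5: Diet <- Smoking -> Exercise <- BloodPressure -> BMI -> Cholesterol <- Genotype
  P6: Diet <- Smoking -> Exercise <- Genotype
  P7: Diet <- Smoking -> Exercise -> Cholesterol <- Genotype
Each backdoor path contains an unconditioned collider, so every path is already blocked with the empty conditioning set:
  P1: blocked at collider BMI (neither it nor any descendant is in the conditioning set).
  P2: blocked at collider BMI (neither it nor any descendant is in the conditioning set).
  P3: blocked at collider Cholesterol (neither it nor any descendant is in the conditioning set).
  P4: blocked at collider Cholesterol (neither it nor any descendant is in the conditioning set).
  P5: blocked at collider Exercise (neither it nor any descendant is in the conditioning set).
  P6: blocked at collider Exercise (neither it nor any descendant is in the conditioning set).
  P7: blocked at collider Cholesterol (neither it nor any descendant is in the conditioning set).
The empty set is therefore the unique smallest valid set.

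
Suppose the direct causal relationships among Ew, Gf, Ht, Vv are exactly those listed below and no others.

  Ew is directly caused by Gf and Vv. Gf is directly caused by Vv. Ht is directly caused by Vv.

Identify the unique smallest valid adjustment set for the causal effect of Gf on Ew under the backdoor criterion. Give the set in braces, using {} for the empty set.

Variables eligible for adjustment (non-descendants of Gf, excluding Gf and Ew): {Ht, Vv}.
Backdoor paths from Gf to Ew:
  P1: Gf <- Vv -> Ew
The empty set is not sufficient: P1 (Gf <- Vv -> Ew) has no collider blocking it and no conditioned non-collider, so it is open.
Try {Vv}:
  P1: blocked at fork node Vv ∈ conditioning set.
{Vv} contains no descendant of Gf and blocks every backdoor path.
No other singleton works — e.g. {Ht} leaves P1 open — so {Vv} is the unique smallest valid adjustment set.

{Vv}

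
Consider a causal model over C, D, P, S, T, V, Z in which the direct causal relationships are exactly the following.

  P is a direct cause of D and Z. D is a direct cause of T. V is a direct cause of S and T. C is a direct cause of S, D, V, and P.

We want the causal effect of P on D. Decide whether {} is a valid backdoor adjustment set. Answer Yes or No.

No

Backdoor paths from P to D (paths whose first edge points into P):
  P1: P <- C -> D
  P2: P <- C -> V -> T <- D
  P3: P <- C -> S <- V -> T <- D
Condition 1 (no descendant of P in the set): holds — descendants of P are {D, T, Z}; none are in {}.
Condition 2 (every backdoor path blocked by {}):
  P1: open — no interior node is in the conditioning set.
  P2: blocked at collider T (neither it nor any descendant is in the conditioning set).
  P3: blocked at collider S (neither it nor any descendant is in the conditioning set).
{} does not satisfy the backdoor criterion.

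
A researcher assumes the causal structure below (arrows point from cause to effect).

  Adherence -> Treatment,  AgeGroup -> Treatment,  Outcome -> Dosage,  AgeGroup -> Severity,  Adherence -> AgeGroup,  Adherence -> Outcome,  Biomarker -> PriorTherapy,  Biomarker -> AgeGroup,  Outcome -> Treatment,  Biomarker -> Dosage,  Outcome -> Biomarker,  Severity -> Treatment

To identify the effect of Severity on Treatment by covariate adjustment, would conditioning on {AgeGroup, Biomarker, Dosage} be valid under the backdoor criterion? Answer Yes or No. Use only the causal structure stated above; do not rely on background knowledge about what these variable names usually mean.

Backdoor paths from Severity to Treatment (paths whose first edge points into Severity):
  P1: Severity <- AgeGroup <- Adherence -> Outcome -> Treatment
  P2: Severity <- AgeGroup <- Adherence -> Treatment
  P3: Severity <- AgeGroup <- Biomarker <- Outcome <- Adherence -> Treatment
  P4: Severity <- AgeGroup <- Biomarker <- Outcome -> Treatment
  P5: Severity <- AgeGroup <- Biomarker -> Dosage <- Outcome <- Adherence -> Treatment
  P6: Severity <- AgeGroup <- Biomarker -> Dosage <- Outcome -> Treatment
  P7: Severity <- AgeGroup -> Treatment
Condition 1 (no descendant of Severity in the set): holds — descendants of Severity are {Treatment}; none are in {AgeGroup, Biomarker, Dosage}.
Condition 2 (every backdoor path blocked by {AgeGroup, Biomarker, Dosage}):
  P1: blocked at chain node AgeGroup ∈ conditioning set.
  P2: blocked at chain node AgeGroup ∈ conditioning set.
  P3: blocked at chain node AgeGroup ∈ conditioning set.
  P4: blocked at chain node AgeGroup ∈ conditioning set.
  P5: blocked at chain node AgeGroup ∈ conditioning set.
  P6: blocked at chain node AgeGroup ∈ conditioning set.
  P7: blocked at fork node AgeGroup ∈ conditioning set.
{AgeGroup, Biomarker, Dosage} satisfies the backdoor criterion.

Yes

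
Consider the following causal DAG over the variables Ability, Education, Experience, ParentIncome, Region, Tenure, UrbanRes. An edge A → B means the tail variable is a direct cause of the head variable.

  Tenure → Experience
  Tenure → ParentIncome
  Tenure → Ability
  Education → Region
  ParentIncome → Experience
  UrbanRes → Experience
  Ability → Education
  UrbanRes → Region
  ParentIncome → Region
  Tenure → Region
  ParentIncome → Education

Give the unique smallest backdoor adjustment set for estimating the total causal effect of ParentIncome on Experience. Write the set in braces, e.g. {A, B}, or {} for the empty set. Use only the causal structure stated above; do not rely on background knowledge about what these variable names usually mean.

Variables eligible for adjustment (non-descendants of ParentIncome, excluding ParentIncome and Experience): {Ability, Tenure, UrbanRes}.
Backdoor paths from ParentIncome to Experience:
  P1: ParentIncome <- Tenure -> Ability -> Education -> Region <- UrbanRes -> Experience
  P2: ParentIncome <- Tenure -> Region <- UrbanRes -> Experience
  P3: ParentIncome <- Tenure -> Experience
The empty set is not sufficient: P3 (ParentIncome <- Tenure -> Experience) has no collider blocking it and no conditioned non-collider, so it is open.
Try {Tenure}:
  P1: blocked at fork node Tenure ∈ conditioning set.
  P2: blocked at fork node Tenure ∈ conditioning set.
  P3: blocked at fork node Tenure ∈ conditioning set.
{Tenure} contains no descendant of ParentIncome and blocks every backdoor path.
No other singleton works — e.g. {Ability} leaves P3 open — so {Tenure} is the unique smallest valid adjustment set.

{Tenure}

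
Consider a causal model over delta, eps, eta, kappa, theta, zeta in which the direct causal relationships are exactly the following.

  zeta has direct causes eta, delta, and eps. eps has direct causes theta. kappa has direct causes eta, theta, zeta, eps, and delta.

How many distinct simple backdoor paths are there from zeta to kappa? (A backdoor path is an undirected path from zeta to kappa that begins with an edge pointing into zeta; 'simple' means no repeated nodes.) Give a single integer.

A backdoor path from zeta to kappa is any simple undirected path whose first edge points into zeta (i.e. leaves zeta via a parent).
Parents of zeta: {delta, eps, eta}.
Enumerating:
  P1: zeta <- eta -> kappa
  P2: zeta <- eps <- theta -> kappa
  P3: zeta <- eps -> kappa
  P4: zeta <- delta -> kappa
That exhausts the simple backdoor paths. Count: 4.

4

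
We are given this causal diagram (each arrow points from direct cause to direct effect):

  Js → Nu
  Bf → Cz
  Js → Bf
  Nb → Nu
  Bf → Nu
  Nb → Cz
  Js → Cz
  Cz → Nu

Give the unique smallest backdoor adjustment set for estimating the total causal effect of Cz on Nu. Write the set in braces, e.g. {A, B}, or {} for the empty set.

Variables eligible for adjustment (non-descendants of Cz, excluding Cz and Nu): {Bf, Js, Nb}.
Backdoor paths from Cz to Nu:
  P1: Cz <- Js -> Bf -> Nu
  P2: Cz <- Js -> Nu
  P3: Cz <- Nb -> Nu
  P4: Cz <- Bf <- Js -> Nu
  P5: Cz <- Bf -> Nu
The empty set is not sufficient: P1 (Cz <- Js -> Bf -> Nu) has no collider blocking it and no conditioned non-collider, so it is open.
Try {Bf, Js, Nb}:
  P1: blocked at fork node Js ∈ conditioning set.
  P2: blocked at fork node Js ∈ conditioning set.
  P3: blocked at fork node Nb ∈ conditioning set.
  P4: blocked at chain node Bf ∈ conditioning set.
  P5: blocked at fork node Bf ∈ conditioning set.
{Bf, Js, Nb} contains no descendant of Cz and blocks every backdoor path.
Every element of {Bf, Js, Nb} is needed (dropping Bf leaves P5 open; dropping Js leaves P2 open; dropping Nb leaves P3 open), so no proper subset is valid.
Among all size-3 subsets of the eligible variables, only {Bf, Js, Nb} blocks every backdoor path, so it is the unique smallest valid adjustment set.

{Bf, Js, Nb}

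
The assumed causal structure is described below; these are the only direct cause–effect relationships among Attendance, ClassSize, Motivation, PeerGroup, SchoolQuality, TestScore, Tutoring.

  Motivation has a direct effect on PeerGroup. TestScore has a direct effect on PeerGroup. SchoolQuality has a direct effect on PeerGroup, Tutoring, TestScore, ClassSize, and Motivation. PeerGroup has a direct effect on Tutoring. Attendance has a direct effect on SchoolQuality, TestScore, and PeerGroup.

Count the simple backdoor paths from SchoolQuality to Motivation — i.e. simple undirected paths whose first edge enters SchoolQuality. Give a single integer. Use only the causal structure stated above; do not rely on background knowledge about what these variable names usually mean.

2

A backdoor path from SchoolQuality to Motivation is any simple undirected path whose first edge points into SchoolQuality (i.e. leaves SchoolQuality via a parent).
Parents of SchoolQuality: {Attendance}.
Enumerating:
  P1: SchoolQuality <- Attendance -> TestScore -> PeerGroup <- Motivation
  P2: SchoolQuality <- Attendance -> PeerGroup <- Motivation
That exhausts the simple backdoor paths. Count: 2.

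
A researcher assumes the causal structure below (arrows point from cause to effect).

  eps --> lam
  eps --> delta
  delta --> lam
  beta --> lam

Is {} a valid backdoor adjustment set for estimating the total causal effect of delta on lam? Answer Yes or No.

Backdoor paths from delta to lam (paths whose first edge points into delta):
  P1: delta <- eps -> lam
Condition 1 (no descendant of delta in the set): holds — descendants of delta are {lam}; none are in {}.
Condition 2 (every backdoor path blocked by {}):
  P1: open — no interior node is in the conditioning set.
{} does not satisfy the backdoor criterion.

No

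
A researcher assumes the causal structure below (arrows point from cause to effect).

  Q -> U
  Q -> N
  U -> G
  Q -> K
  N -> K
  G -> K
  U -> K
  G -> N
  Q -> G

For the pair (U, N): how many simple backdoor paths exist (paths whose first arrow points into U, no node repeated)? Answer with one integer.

A backdoor path from U to N is any simple undirected path whose first edge points into U (i.e. leaves U via a parent).
Parents of U: {Q}.
Enumerating:
  P1: U <- Q -> G -> N
  P2: U <- Q -> G -> K <- N
  P3: U <- Q -> N
  P4: U <- Q -> K <- G -> N
  P5: U <- Q -> K <- N
That exhausts the simple backdoor paths. Count: 5.

5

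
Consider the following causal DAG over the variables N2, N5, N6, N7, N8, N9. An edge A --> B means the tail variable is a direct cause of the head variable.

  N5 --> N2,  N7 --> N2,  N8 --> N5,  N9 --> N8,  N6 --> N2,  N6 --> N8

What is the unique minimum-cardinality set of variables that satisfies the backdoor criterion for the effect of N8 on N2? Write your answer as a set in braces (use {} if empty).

{N6}

Variables eligible for adjustment (non-descendants of N8, excluding N8 and N2): {N6, N7, N9}.
Backdoor paths from N8 to N2:
  P1: N8 <- N6 -> N2
The empty set is not sufficient: P1 (N8 <- N6 -> N2) has no collider blocking it and no conditioned non-collider, so it is open.
Try {N6}:
  P1: blocked at fork node N6 ∈ conditioning set.
{N6} contains no descendant of N8 and blocks every backdoor path.
No other singleton works — e.g. {N9} leaves P1 open — so {N6} is the unique smallest valid adjustment set.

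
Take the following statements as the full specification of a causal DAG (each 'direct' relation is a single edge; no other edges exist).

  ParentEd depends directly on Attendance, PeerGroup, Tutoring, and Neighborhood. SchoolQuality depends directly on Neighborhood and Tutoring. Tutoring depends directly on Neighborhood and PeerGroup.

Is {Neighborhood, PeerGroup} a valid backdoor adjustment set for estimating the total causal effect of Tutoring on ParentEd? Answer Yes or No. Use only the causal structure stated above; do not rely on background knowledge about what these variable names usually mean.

Backdoor paths from Tutoring to ParentEd (paths whose first edge points into Tutoring):
  P1: Tutoring <- PeerGroup -> ParentEd
  P2: Tutoring <- Neighborhood -> ParentEd
Condition 1 (no descendant of Tutoring in the set): holds — descendants of Tutoring are {ParentEd, SchoolQuality}; none are in {Neighborhood, PeerGroup}.
Condition 2 (every backdoor path blocked by {Neighborhood, PeerGroup}):
  P1: blocked at fork node PeerGroup ∈ conditioning set.
  P2: blocked at fork node Neighborhood ∈ conditioning set.
{Neighborhood, PeerGroup} satisfies the backdoor criterion.

Yes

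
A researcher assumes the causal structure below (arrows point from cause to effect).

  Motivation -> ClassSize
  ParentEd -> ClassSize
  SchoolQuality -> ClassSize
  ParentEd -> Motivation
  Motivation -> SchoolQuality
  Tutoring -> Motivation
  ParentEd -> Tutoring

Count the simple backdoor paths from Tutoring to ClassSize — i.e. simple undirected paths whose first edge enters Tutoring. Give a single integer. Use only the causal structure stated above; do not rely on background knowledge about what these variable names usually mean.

3

A backdoor path from Tutoring to ClassSize is any simple undirected path whose first edge points into Tutoring (i.e. leaves Tutoring via a parent).
Parents of Tutoring: {ParentEd}.
Enumerating:
  P1: Tutoring <- ParentEd -> Motivation -> SchoolQuality -> ClassSize
  P2: Tutoring <- ParentEd -> Motivation -> ClassSize
  P3: Tutoring <- ParentEd -> ClassSize
That exhausts the simple backdoor paths. Count: 3.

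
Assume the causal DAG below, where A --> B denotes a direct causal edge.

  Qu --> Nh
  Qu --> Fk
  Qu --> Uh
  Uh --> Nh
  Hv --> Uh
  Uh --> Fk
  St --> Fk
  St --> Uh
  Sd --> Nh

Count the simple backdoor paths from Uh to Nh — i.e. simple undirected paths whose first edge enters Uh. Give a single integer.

2

A backdoor path from Uh to Nh is any simple undirected path whose first edge points into Uh (i.e. leaves Uh via a parent).
Parents of Uh: {Hv, Qu, St}.
Enumerating:
  P1: Uh <- Qu -> Nh
  P2: Uh <- St -> Fk <- Qu -> Nh
That exhausts the simple backdoor paths. Count: 2.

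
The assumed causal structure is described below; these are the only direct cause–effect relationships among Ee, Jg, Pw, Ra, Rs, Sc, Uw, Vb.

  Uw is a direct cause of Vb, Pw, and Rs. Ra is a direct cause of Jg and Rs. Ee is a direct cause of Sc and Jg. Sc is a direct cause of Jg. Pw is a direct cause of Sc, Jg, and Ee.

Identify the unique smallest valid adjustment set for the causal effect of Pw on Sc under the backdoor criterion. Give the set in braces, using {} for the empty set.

Variables eligible for adjustment (non-descendants of Pw, excluding Pw and Sc): {Ra, Rs, Uw, Vb}.
Backdoor paths from Pw to Sc:
  P1: Pw <- Uw -> Rs <- Ra -> Jg <- Ee -> Sc
  P2: Pw <- Uw -> Rs <- Ra -> Jg <- Sc
Each backdoor path contains an unconditioned collider, so every path is already blocked with the empty conditioning set:
  P1: blocked at collider Rs (neither it nor any descendant is in the conditioning set).
  P2: blocked at collider Rs (neither it nor any descendant is in the conditioning set).
The empty set is therefore the unique smallest valid set.

{}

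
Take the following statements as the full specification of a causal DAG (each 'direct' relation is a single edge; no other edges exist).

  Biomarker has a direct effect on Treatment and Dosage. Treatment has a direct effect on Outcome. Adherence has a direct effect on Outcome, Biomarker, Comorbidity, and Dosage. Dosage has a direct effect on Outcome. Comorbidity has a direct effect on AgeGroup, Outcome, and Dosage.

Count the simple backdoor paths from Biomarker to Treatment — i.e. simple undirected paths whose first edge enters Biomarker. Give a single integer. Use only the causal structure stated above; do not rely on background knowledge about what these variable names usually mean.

A backdoor path from Biomarker to Treatment is any simple undirected path whose first edge points into Biomarker (i.e. leaves Biomarker via a parent).
Parents of Biomarker: {Adherence}.
Enumerating:
  P1: Biomarker <- Adherence -> Comorbidity -> Dosage -> Outcome <- Treatment
  P2: Biomarker <- Adherence -> Comorbidity -> Outcome <- Treatment
  P3: Biomarker <- Adherence -> Dosage <- Comorbidity -> Outcome <- Treatment
  P4: Biomarker <- Adherence -> Dosage -> Outcome <- Treatment
  P5: Biomarker <- Adherence -> Outcome <- Treatment
That exhausts the simple backdoor paths. Count: 5.

5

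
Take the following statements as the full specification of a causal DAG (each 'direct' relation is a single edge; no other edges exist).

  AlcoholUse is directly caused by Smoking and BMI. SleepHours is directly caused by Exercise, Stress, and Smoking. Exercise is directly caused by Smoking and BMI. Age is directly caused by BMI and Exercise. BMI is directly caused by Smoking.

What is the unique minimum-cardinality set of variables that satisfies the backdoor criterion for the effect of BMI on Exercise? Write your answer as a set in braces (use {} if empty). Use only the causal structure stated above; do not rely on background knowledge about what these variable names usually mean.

{Smoking}

Variables eligible for adjustment (non-descendants of BMI, excluding BMI and Exercise): {Smoking, Stress}.
Backdoor paths from BMI to Exercise:
  P1: BMI <- Smoking -> Exercise
  P2: BMI <- Smoking -> SleepHours <- Exercise
The empty set is not sufficient: P1 (BMI <- Smoking -> Exercise) has no collider blocking it and no conditioned non-collider, so it is open.
Try {Smoking}:
  P1: blocked at fork node Smoking ∈ conditioning set.
  P2: blocked at fork node Smoking ∈ conditioning set.
{Smoking} contains no descendant of BMI and blocks every backdoor path.
No other singleton works — e.g. {Stress} leaves P1 open — so {Smoking} is the unique smallest valid adjustment set.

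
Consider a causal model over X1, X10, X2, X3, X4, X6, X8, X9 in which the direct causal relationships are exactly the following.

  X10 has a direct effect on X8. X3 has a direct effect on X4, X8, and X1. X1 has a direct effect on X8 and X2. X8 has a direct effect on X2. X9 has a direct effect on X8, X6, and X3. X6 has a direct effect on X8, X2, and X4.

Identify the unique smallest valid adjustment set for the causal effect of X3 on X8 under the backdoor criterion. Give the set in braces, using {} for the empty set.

Variables eligible for adjustment (non-descendants of X3, excluding X3 and X8): {X10, X6, X9}.
Backdoor paths from X3 to X8:
  P1: X3 <- X9 -> X6 -> X8
  P2: X3 <- X9 -> X6 -> X2 <- X1 -> X8
  P3: X3 <- X9 -> X6 -> X2 <- X8
  P4: X3 <- X9 -> X8
The empty set is not sufficient: P1 (X3 <- X9 -> X6 -> X8) has no collider blocking it and no conditioned non-collider, so it is open.
Try {X9}:
  P1: blocked at fork node X9 ∈ conditioning set.
  P2: blocked at fork node X9 ∈ conditioning set.
  P3: blocked at fork node X9 ∈ conditioning set.
  P4: blocked at fork node X9 ∈ conditioning set.
{X9} contains no descendant of X3 and blocks every backdoor path.
No other singleton works — e.g. {X10} leaves P1 open — so {X9} is the unique smallest valid adjustment set.

{X9}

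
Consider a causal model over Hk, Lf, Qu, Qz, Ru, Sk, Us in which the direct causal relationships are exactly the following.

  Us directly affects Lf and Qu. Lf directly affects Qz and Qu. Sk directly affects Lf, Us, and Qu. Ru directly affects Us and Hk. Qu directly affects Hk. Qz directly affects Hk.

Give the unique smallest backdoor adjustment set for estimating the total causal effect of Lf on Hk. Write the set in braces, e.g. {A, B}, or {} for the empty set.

Variables eligible for adjustment (non-descendants of Lf, excluding Lf and Hk): {Ru, Sk, Us}.
Backdoor paths from Lf to Hk:
  P1: Lf <- Sk -> Us <- Ru -> Hk
  P2: Lf <- Sk -> Us -> Qu -> Hk
  P3: Lf <- Sk -> Qu <- Us <- Ru -> Hk
  P4: Lf <- Sk -> Qu -> Hk
  P5: Lf <- Us <- Ru -> Hk
  P6: Lf <- Us <- Sk -> Qu -> Hk
  P7: Lf <- Us -> Qu -> Hk
The empty set is not sufficient: P2 (Lf <- Sk -> Us -> Qu -> Hk) has no collider blocking it and no conditioned non-collider, so it is open.
Try {Sk, Us}:
  P1: blocked at fork node Sk ∈ conditioning set.
  P2: blocked at fork node Sk ∈ conditioning set.
  P3: blocked at fork node Sk ∈ conditioning set.
  P4: blocked at fork node Sk ∈ conditioning set.
  P5: blocked at chain node Us ∈ conditioning set.
  P6: blocked at chain node Us ∈ conditioning set.
  P7: blocked at fork node Us ∈ conditioning set.
{Sk, Us} contains no descendant of Lf and blocks every backdoor path.
Every element of {Sk, Us} is needed (dropping Sk leaves P1 open; dropping Us leaves P5 open), so no proper subset is valid.
Among all size-2 subsets of the eligible variables, only {Sk, Us} blocks every backdoor path, so it is the unique smallest valid adjustment set.

{Sk, Us}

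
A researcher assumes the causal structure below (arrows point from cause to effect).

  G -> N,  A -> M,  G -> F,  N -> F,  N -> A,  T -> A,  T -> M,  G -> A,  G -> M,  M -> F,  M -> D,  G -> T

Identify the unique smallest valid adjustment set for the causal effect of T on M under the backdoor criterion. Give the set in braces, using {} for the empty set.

Variables eligible for adjustment (non-descendants of T, excluding T and M): {G, N}.
Backdoor paths from T to M:
  P1: T <- G -> N -> A -> M
  P2: T <- G -> N -> F <- M
  P3: T <- G -> A <- N -> F <- M
  P4: T <- G -> A -> M
  P5: T <- G -> M
  P6: T <- G -> F <- N -> A -> M
  P7: T <- G -> F <- M
The empty set is not sufficient: P1 (T <- G -> N -> A -> M) has no collider blocking it and no conditioned non-collider, so it is open.
Try {G}:
  P1: blocked at fork node G ∈ conditioning set.
  P2: blocked at fork node G ∈ conditioning set.
  P3: blocked at fork node G ∈ conditioning set.
  P4: blocked at fork node G ∈ conditioning set.
  P5: blocked at fork node G ∈ conditioning set.
  P6: blocked at fork node G ∈ conditioning set.
  P7: blocked at fork node G ∈ conditioning set.
{G} contains no descendant of T and blocks every backdoor path.
No other singleton works — e.g. {N} leaves P4 open — so {G} is the unique smallest valid adjustment set.

{G}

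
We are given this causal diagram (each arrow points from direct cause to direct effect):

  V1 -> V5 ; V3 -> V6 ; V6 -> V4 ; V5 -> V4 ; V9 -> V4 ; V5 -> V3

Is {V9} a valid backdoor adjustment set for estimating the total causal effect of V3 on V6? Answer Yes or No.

Yes

Backdoor paths from V3 to V6 (paths whose first edge points into V3):
  P1: V3 <- V5 -> V4 <- V6
Condition 1 (no descendant of V3 in the set): holds — descendants of V3 are {V4, V6}; none are in {V9}.
Condition 2 (every backdoor path blocked by {V9}):
  P1: blocked at collider V4 (neither it nor any descendant is in the conditioning set).
{V9} satisfies the backdoor criterion.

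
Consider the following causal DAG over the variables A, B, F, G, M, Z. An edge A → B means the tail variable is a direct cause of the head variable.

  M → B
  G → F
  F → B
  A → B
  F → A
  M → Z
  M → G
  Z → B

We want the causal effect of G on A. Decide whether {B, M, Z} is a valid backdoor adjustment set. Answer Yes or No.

No

Backdoor paths from G to A (paths whose first edge points into G):
  P1: G <- M -> Z -> B <- F -> A
  P2: G <- M -> Z -> B <- A
  P3: G <- M -> B <- F -> A
  P4: G <- M -> B <- A
Condition 1 (no descendant of G in the set): FAILS — B is a descendant of G.
Condition 2 (every backdoor path blocked by {B, M, Z}):
  P1: blocked at fork node M ∈ conditioning set.
  P2: blocked at fork node M ∈ conditioning set.
  P3: blocked at fork node M ∈ conditioning set.
  P4: blocked at fork node M ∈ conditioning set.
{B, M, Z} does not satisfy the backdoor criterion.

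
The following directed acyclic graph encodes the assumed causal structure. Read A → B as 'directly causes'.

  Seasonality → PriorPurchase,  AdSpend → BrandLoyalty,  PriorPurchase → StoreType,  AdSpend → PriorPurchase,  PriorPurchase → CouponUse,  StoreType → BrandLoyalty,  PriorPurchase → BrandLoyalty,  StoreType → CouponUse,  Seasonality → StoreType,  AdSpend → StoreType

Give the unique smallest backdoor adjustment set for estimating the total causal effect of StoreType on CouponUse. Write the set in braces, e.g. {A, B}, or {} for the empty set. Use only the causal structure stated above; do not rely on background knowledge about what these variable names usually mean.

{PriorPurchase}

Variables eligible for adjustment (non-descendants of StoreType, excluding StoreType and CouponUse): {AdSpend, PriorPurchase, Seasonality}.
Backdoor paths from StoreType to CouponUse:
  P1: StoreType <- AdSpend -> PriorPurchase -> CouponUse
  P2: StoreType <- AdSpend -> BrandLoyalty <- PriorPurchase -> CouponUse
  P3: StoreType <- Seasonality -> PriorPurchase -> CouponUse
  P4: StoreType <- PriorPurchase -> CouponUse
The empty set is not sufficient: P1 (StoreType <- AdSpend -> PriorPurchase -> CouponUse) has no collider blocking it and no conditioned non-collider, so it is open.
Try {PriorPurchase}:
  P1: blocked at chain node PriorPurchase ∈ conditioning set.
  P2: blocked at collider BrandLoyalty (neither it nor any descendant is in the conditioning set).
  P3: blocked at chain node PriorPurchase ∈ conditioning set.
  P4: blocked at fork node PriorPurchase ∈ conditioning set.
{PriorPurchase} contains no descendant of StoreType and blocks every backdoor path.
No other singleton works — e.g. {AdSpend} leaves P3 open — so {PriorPurchase} is the unique smallest valid adjustment set.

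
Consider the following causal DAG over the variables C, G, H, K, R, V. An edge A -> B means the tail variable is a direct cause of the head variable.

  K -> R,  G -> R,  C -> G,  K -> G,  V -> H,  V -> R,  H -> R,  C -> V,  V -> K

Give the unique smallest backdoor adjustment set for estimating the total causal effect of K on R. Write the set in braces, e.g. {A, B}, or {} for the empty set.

{V}

Variables eligible for adjustment (non-descendants of K, excluding K and R): {C, H, V}.
Backdoor paths from K to R:
  P1: K <- V <- C -> G -> R
  P2: K <- V -> H -> R
  P3: K <- V -> R
The empty set is not sufficient: P1 (K <- V <- C -> G -> R) has no collider blocking it and no conditioned non-collider, so it is open.
Try {V}:
  P1: blocked at chain node V ∈ conditioning set.
  P2: blocked at fork node V ∈ conditioning set.
  P3: blocked at fork node V ∈ conditioning set.
{V} contains no descendant of K and blocks every backdoor path.
No other singleton works — e.g. {C} leaves P2 open — so {V} is the unique smallest valid adjustment set.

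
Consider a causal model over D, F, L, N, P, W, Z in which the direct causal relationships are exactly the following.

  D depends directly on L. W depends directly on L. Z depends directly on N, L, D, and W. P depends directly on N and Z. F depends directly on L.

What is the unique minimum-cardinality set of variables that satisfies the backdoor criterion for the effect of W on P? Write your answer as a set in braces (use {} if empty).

{L}

Variables eligible for adjustment (non-descendants of W, excluding W and P): {D, F, L, N}.
Backdoor paths from W to P:
  P1: W <- L -> D -> Z <- N -> P
  P2: W <- L -> D -> Z -> P
  P3: W <- L -> Z <- N -> P
  P4: W <- L -> Z -> P
The empty set is not sufficient: P2 (W <- L -> D -> Z -> P) has no collider blocking it and no conditioned non-collider, so it is open.
Try {L}:
  P1: blocked at fork node L ∈ conditioning set.
  P2: blocked at fork node L ∈ conditioning set.
  P3: blocked at fork node L ∈ conditioning set.
  P4: blocked at fork node L ∈ conditioning set.
{L} contains no descendant of W and blocks every backdoor path.
No other singleton works — e.g. {D} leaves P4 open — so {L} is the unique smallest valid adjustment set.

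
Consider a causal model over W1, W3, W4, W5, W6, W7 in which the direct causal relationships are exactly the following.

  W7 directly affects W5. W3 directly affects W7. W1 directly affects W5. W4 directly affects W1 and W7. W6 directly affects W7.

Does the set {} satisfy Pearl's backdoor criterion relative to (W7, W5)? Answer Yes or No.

No

Backdoor paths from W7 to W5 (paths whose first edge points into W7):
  P1: W7 <- W4 -> W1 -> W5
Condition 1 (no descendant of W7 in the set): holds — descendants of W7 are {W5}; none are in {}.
Condition 2 (every backdoor path blocked by {}):
  P1: open — no interior node is in the conditioning set.
{} does not satisfy the backdoor criterion.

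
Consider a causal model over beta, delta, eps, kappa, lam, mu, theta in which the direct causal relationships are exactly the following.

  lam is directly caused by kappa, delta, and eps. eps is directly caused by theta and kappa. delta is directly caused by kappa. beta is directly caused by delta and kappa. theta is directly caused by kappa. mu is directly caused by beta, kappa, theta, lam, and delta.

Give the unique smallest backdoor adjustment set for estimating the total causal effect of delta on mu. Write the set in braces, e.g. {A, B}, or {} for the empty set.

Variables eligible for adjustment (non-descendants of delta, excluding delta and mu): {eps, kappa, theta}.
Backdoor paths from delta to mu:
  P1: delta <- kappa -> theta -> eps -> lam -> mu
  P2: delta <- kappa -> theta -> mu
  P3: delta <- kappa -> eps <- theta -> mu
  P4: delta <- kappa -> eps -> lam -> mu
  P5: delta <- kappa -> beta -> mu
  P6: delta <- kappa -> lam <- eps <- theta -> mu
  P7: delta <- kappa -> lam -> mu
  P8: delta <- kappa -> mu
The empty set is not sufficient: P1 (delta <- kappa -> theta -> eps -> lam -> mu) has no collider blocking it and no conditioned non-collider, so it is open.
Try {kappa}:
  P1: blocked at fork node kappa ∈ conditioning set.
  P2: blocked at fork node kappa ∈ conditioning set.
  P3: blocked at fork node kappa ∈ conditioning set.
  P4: blocked at fork node kappa ∈ conditioning set.
  P5: blocked at fork node kappa ∈ conditioning set.
  P6: blocked at fork node kappa ∈ conditioning set.
  P7: blocked at fork node kappa ∈ conditioning set.
  P8: blocked at fork node kappa ∈ conditioning set.
{kappa} contains no descendant of delta and blocks every backdoor path.
No other singleton works — e.g. {theta} leaves P4 open — so {kappa} is the unique smallest valid adjustment set.

{kappa}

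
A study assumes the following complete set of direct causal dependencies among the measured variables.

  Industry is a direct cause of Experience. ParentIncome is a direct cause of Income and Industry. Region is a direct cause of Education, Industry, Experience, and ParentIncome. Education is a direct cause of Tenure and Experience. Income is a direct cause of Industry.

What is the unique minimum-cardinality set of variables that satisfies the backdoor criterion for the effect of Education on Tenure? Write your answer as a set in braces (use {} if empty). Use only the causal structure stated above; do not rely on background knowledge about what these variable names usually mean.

{}

Variables eligible for adjustment (non-descendants of Education, excluding Education and Tenure): {Income, Industry, ParentIncome, Region}.
Backdoor paths from Education to Tenure:
  (none)
With no backdoor paths the empty set already satisfies the criterion, and it is trivially minimal.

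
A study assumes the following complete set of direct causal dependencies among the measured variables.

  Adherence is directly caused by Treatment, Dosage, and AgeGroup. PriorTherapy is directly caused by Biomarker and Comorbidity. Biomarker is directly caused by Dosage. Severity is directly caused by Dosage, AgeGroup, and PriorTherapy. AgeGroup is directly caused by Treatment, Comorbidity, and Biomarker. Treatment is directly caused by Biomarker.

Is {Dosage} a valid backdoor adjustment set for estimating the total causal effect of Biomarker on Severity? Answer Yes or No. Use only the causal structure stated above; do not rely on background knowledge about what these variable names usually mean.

Yes

Backdoor paths from Biomarker to Severity (paths whose first edge points into Biomarker):
  P1: Biomarker <- Dosage -> Adherence <- Treatment -> AgeGroup <- Comorbidity -> PriorTherapy -> Severity
  P2: Biomarker <- Dosage -> Adherence <- Treatment -> AgeGroup -> Severity
  P3: Biomarker <- Dosage -> Adherence <- AgeGroup <- Comorbidity -> PriorTherapy -> Severity
  P4: Biomarker <- Dosage -> Adherence <- AgeGroup -> Severity
  P5: Biomarker <- Dosage -> Severity
Condition 1 (no descendant of Biomarker in the set): holds — descendants of Biomarker are {Adherence, AgeGroup, PriorTherapy, Severity, Treatment}; none are in {Dosage}.
Condition 2 (every backdoor path blocked by {Dosage}):
  P1: blocked at fork node Dosage ∈ conditioning set.
  P2: blocked at fork node Dosage ∈ conditioning set.
  P3: blocked at fork node Dosage ∈ conditioning set.
  P4: blocked at fork node Dosage ∈ conditioning set.
  P5: blocked at fork node Dosage ∈ conditioning set.
{Dosage} satisfies the backdoor criterion.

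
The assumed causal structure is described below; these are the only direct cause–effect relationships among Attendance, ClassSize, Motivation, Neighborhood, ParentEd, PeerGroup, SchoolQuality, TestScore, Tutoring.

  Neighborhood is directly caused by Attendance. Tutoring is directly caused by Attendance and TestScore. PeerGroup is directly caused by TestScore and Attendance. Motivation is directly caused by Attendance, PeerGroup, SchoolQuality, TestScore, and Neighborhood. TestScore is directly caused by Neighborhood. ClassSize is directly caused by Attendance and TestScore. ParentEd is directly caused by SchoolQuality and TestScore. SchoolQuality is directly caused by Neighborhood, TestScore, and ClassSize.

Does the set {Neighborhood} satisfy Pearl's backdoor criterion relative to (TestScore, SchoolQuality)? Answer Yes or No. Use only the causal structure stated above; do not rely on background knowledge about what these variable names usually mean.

Yes

Backdoor paths from TestScore to SchoolQuality (paths whose first edge points into TestScore):
  P1: TestScore <- Neighborhood <- Attendance -> ClassSize -> SchoolQuality
  P2: TestScore <- Neighborhood <- Attendance -> PeerGroup -> Motivation <- SchoolQuality
  P3: TestScore <- Neighborhood <- Attendance -> Motivation <- SchoolQuality
  P4: TestScore <- Neighborhood -> SchoolQuality
  P5: TestScore <- Neighborhood -> Motivation <- Attendance -> ClassSize -> SchoolQuality
  P6: TestScore <- Neighborhood -> Motivation <- PeerGroup <- Attendance -> ClassSize -> SchoolQuality
  P7: TestScore <- Neighborhood -> Motivation <- SchoolQuality
Condition 1 (no descendant of TestScore in the set): holds — descendants of TestScore are {ClassSize, Motivation, ParentEd, PeerGroup, SchoolQuality, Tutoring}; none are in {Neighborhood}.
Condition 2 (every backdoor path blocked by {Neighborhood}):
  P1: blocked at chain node Neighborhood ∈ conditioning set.
  P2: blocked at chain node Neighborhood ∈ conditioning set.
  P3: blocked at chain node Neighborhood ∈ conditioning set.
  P4: blocked at fork node Neighborhood ∈ conditioning set.
  P5: blocked at fork node Neighborhood ∈ conditioning set.
  P6: blocked at fork node Neighborhood ∈ conditioning set.
  P7: blocked at fork node Neighborhood ∈ conditioning set.
{Neighborhood} satisfies the backdoor criterion.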